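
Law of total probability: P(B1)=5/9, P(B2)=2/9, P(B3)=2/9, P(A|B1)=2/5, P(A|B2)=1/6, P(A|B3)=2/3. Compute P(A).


P(A) = P(A|B1)P(B1) + P(A|B2)P(B2) + P(A|B3)P(B3)
= 2/5*5/9 + 1/6*2/9 + 2/3*2/9
= 2/9 + 1/27 + 4/27 = 11/27

11/27


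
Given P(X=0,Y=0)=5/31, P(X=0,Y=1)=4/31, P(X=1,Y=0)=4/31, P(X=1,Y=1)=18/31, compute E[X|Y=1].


P(Y=1) = 22/31
E[X|Y=1] = (0*4 + 1*18)/22 = 18/22 = 9/11

9/11


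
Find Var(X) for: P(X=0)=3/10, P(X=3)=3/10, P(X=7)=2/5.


E[X] = 37/10, E[X^2] = 223/10
Var(X) = E[X^2] - (E[X])^2 = 223/10 - (37/10)^2 = 861/100

861/100


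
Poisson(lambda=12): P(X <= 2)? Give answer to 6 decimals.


P(X<=2) = e^(-12)*12^0/0! + e^(-12)*12^1/1! + e^(-12)*12^2/2!
≈ 0.0000061442 + 0.0000737305 + 0.0004423833
= 0.0005222580
≈ 0.000522

0.000522


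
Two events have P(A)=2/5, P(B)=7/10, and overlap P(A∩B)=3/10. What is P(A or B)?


P(A∪B) = P(A) + P(B) - P(A∩B)
= 2/5 + 7/10 - 3/10 = 4/5

4/5


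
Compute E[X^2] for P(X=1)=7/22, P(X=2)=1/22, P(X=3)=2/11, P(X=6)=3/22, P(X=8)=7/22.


E[X^2] = sum(g(x)*P(x))
= 1*7/22 + 4*1/22 + 9*2/11 + 36*3/22 + 64*7/22
= 603/22

603/22


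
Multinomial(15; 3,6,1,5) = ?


15! = 1307674368000
Denominator: 3!=6 * 6!=720 * 1!=1 * 5!=120
Coefficient = 1307674368000 / 518400 = 2522520

2522520


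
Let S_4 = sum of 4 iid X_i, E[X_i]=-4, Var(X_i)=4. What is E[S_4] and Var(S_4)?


E[S_n] = n*mu = 4*-4 = -16
Var(S_n) = n*sigma^2 = 4*4 = 16

E[S_4]=-16, Var(S_4)=16


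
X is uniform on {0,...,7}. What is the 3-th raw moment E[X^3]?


E[X^3] = (1/8) * sum(x^3 for x=0..7)
= 784/8 = 98

98


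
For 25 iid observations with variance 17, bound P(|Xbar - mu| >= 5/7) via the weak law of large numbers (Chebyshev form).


Var(Xbar) = Var(X)/n = 17/25
Chebyshev: P(|Xbar-mu| >= 5/7) <= Var(Xbar)/(5/7)^2 = (17/25)/(25/49) = 833/625
Bound exceeds 1, so trivial bound: 1

1


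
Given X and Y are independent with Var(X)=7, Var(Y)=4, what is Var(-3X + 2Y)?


Independence => Cov(X,Y)=0
Var(-3X + 2Y) = (-3)^2*Var(X) + 2^2*Var(Y)
= 9*7 + 4*4 = 79

79


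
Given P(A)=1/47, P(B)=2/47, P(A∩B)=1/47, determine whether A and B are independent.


P(A)*P(B) = 1/47*2/47 = 2/2209
P(A∩B) = 1/47 != 2/2209, so not independent

No, A and B are not independent


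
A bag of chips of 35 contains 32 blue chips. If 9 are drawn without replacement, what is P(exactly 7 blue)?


P(X=7) = C(32,7)*C(3,2) / C(35,9)
= 3365856*3 / 70607460
= 10097568/70607460 = 936/6545

936/6545


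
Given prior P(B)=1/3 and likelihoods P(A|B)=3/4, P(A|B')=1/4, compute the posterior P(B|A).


P(A) = P(A|B)P(B) + P(A|B')P(B') = 3/4*1/3 + 1/4*2/3 = 5/12
P(B|A) = P(A|B)P(B)/P(A) = (1/4)/(5/12) = 3/5

3/5


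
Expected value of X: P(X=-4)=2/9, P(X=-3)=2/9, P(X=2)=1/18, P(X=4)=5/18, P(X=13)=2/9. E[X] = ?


E[X] = sum(x * P(x))
= -4*2/9 - 3*2/9 + 2*1/18 + 4*5/18 + 13*2/9
= 23/9

23/9


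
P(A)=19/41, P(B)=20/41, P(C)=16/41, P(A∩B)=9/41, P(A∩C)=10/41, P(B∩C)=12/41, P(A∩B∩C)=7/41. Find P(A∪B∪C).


P(A∪B∪C) = P(A)+P(B)+P(C) - P(AB)-P(AC)-P(BC) + P(ABC)
= 19/41+20/41+16/41 - 9/41-10/41-12/41 + 7/41
= 31/41

31/41


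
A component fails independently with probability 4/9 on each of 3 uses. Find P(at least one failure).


P(at least one) = 1 - P(none)
P(none) = (1 - 4/9)^3 = (5/9)^3 = 125/729
P(at least one) = 1 - 125/729 = 604/729

604/729


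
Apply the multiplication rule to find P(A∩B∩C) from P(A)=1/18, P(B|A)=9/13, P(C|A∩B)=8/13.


P(A∩B∩C) = P(A) * P(B|A) * P(C|A∩B)
= 1/18 * 9/13 * 8/13
= 1/26 * 8/13 = 4/169

4/169


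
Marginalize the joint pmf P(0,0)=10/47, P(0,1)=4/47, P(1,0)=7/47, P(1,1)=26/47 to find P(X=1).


P(X=1) = P(1,0)+P(1,1) = 7/47 + 26/47 = 33/47

33/47


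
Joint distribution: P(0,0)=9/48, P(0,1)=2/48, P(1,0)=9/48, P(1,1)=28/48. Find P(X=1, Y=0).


Read from table: P(X=1, Y=0) = 9/48 = 3/16

3/16


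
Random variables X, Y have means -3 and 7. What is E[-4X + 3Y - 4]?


E[-4X + 3Y - 4] = -4*E[X] + 3*E[Y] - 4
= (-4)*(-3) + (3)*(7) + (-4)
= 12 + 21 - 4 = 29

29


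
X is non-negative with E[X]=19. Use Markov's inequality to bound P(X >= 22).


Markov: P(X >= a) <= E[X]/a
P(X >= 22) <= 19/22

19/22


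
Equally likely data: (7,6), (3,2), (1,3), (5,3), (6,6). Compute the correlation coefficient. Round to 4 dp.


Cov(X,Y) = 2.8000, Var(X) = 4.6400, Var(Y) = 2.8000
rho = Cov/(sqrt(VarX)*sqrt(VarY)) = 0.7768

0.7768


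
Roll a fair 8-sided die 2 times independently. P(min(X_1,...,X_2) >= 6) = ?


P(min >= 6) = P(all X_i >= 6) = (P(X_1 >= 6))^2
= (3/8)^2 = 9/64

9/64


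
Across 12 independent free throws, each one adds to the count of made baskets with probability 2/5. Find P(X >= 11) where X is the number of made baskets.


P(X>=11) = P(X=11) + P(X=12)
= 73728/244140625 + 4096/244140625
= 77824/244140625

77824/244140625


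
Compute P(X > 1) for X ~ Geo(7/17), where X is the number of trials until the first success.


P(X > 1) = P(first 1 trials all fail) = (1-p)^1 = (10/17)^1 = 10/17

10/17


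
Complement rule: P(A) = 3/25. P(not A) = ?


P(A') = 1 - P(A) = 1 - 3/25 = 22/25

22/25


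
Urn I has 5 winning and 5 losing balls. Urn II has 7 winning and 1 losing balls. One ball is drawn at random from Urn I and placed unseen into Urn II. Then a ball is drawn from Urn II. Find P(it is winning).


P(transfer winning) = 5/10 = 1/2; P(transfer losing) = 1/2
If winning transferred: Urn II has 8 winning of 9, so P(winning|winning moved) = 8/9
If losing transferred: Urn II has 7 winning of 9, so P(winning|losing moved) = 7/9
By total probability: P(winning) = 1/2*8/9 + 1/2*7/9 = 5/6

5/6


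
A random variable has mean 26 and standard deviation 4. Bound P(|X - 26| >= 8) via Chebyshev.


k = 8/4 = 2
Chebyshev: P(|X-mu| >= k*sigma) <= 1/k^2 = 1/2^2 = 1/4

1/4


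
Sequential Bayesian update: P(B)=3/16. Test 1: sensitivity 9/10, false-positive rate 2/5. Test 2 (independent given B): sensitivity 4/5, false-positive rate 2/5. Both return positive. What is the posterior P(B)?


After test 1: P(+) = 9/10*3/16 + 2/5*13/16 = 79/160
P(B|+) = (27/160)/(79/160) = 27/79
After test 2 (use post1 as new prior): P(+) = 4/5*27/79 + 2/5*52/79 = 212/395
P(B|+,+) = (108/395)/(212/395) = 27/53

27/53


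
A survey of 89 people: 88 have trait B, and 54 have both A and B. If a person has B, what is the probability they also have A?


P(A|B) = P(A∩B)/P(B) = (54/89)/(88/89) = 54/88 = 27/44

27/44


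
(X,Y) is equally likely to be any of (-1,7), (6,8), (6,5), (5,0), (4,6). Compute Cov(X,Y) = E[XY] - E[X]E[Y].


E[X]=4, E[Y]=26/5, E[XY]=19
Cov(X,Y) = E[XY] - E[X]E[Y] = 19 - 4*26/5 = -9/5

-9/5


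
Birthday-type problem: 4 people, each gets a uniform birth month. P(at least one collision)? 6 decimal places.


P(all different) = prod((12-i)/12 for i=0..3) = 0.572917
P(at least one match) = 1 - 0.572917 = 0.427083

0.427083


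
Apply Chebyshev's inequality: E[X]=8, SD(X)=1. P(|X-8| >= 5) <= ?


k = 5/1 = 5
Chebyshev: P(|X-mu| >= k*sigma) <= 1/k^2 = 1/5^2 = 1/25

1/25


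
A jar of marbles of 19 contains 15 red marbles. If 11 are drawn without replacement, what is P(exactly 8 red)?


P(X=8) = C(15,8)*C(4,3) / C(19,11)
= 6435*4 / 75582
= 25740/75582 = 110/323

110/323


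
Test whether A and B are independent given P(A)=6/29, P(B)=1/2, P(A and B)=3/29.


P(A)*P(B) = 6/29*1/2 = 3/29
P(A∩B) = 3/29, which equals P(A)P(B), so independent

Yes, A and B are independent


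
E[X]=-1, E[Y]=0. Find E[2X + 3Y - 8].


E[2X + 3Y - 8] = 2*E[X] + 3*E[Y] - 8
= (2)*(-1) + (3)*(0) + (-8)
= -2 + 0 - 8 = -10

-10


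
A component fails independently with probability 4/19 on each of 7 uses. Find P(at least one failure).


P(at least one) = 1 - P(none)
P(none) = (1 - 4/19)^7 = (15/19)^7 = 170859375/893871739
P(at least one) = 1 - 170859375/893871739 = 723012364/893871739

723012364/893871739


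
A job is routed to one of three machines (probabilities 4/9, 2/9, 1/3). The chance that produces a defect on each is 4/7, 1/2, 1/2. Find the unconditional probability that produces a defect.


P(A) = P(A|B1)P(B1) + P(A|B2)P(B2) + P(A|B3)P(B3)
= 4/7*4/9 + 1/2*2/9 + 1/2*1/3
= 16/63 + 1/9 + 1/6 = 67/126

67/126


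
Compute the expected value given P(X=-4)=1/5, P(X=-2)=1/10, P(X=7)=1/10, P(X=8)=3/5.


E[X] = sum(x * P(x))
= -4*1/5 - 2*1/10 + 7*1/10 + 8*3/5
= 9/2

9/2


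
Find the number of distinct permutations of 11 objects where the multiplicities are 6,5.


11! = 39916800
Denominator: 6!=720 * 5!=120
Coefficient = 39916800 / 86400 = 462

462


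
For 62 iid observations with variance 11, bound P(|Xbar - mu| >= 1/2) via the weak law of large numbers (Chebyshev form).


Var(Xbar) = Var(X)/n = 11/62
Chebyshev: P(|Xbar-mu| >= 1/2) <= Var(Xbar)/(1/2)^2 = (11/62)/(1/4) = 22/31

22/31


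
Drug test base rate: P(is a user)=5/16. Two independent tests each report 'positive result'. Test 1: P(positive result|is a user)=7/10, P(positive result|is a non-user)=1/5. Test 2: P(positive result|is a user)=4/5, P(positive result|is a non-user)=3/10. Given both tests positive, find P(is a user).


After test 1: P(+) = 7/10*5/16 + 1/5*11/16 = 57/160
P(B|+) = (7/32)/(57/160) = 35/57
After test 2 (use post1 as new prior): P(+) = 4/5*35/57 + 3/10*22/57 = 173/285
P(B|+,+) = (28/57)/(173/285) = 140/173

140/173


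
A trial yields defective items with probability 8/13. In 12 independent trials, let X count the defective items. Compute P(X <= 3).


P(X<=3) = P(X=0) + P(X=1) + P(X=2) + P(X=3)
= 244140625/23298085122481 + 4687500000/23298085122481 + 41250000000/23298085122481 + 220000000000/23298085122481
= 266181640625/23298085122481

266181640625/23298085122481


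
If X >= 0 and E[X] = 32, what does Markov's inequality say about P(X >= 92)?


Markov: P(X >= a) <= E[X]/a
P(X >= 92) <= 32/92 = 8/23

8/23


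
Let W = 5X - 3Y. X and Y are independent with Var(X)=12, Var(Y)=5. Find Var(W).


Independence => Cov(X,Y)=0
Var(5X - 3Y) = 5^2*Var(X) + (-3)^2*Var(Y)
= 25*12 + 9*5 = 345

345


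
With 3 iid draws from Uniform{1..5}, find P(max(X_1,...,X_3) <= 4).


P(max <= 4) = P(all X_i <= 4) = (P(X_1 <= 4))^3
= (4/5)^3 = 64/125

64/125


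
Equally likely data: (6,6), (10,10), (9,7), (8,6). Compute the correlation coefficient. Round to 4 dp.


Cov(X,Y) = 1.9375, Var(X) = 2.1875, Var(Y) = 2.6875
rho = Cov/(sqrt(VarX)*sqrt(VarY)) = 0.7991

0.7991


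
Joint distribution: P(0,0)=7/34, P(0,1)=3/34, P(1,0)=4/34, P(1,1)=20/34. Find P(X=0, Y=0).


Read from table: P(X=0, Y=0) = 7/34

7/34


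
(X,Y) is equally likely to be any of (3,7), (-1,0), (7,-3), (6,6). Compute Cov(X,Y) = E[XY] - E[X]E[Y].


E[X]=15/4, E[Y]=5/2, E[XY]=9
Cov(X,Y) = E[XY] - E[X]E[Y] = 9 - 15/4*5/2 = -3/8

-3/8


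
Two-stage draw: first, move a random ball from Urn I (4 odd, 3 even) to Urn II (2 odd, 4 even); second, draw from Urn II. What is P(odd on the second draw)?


P(transfer odd) = 4/7; P(transfer even) = 3/7
If odd transferred: Urn II has 3 odd of 7, so P(odd|odd moved) = 3/7
If even transferred: Urn II has 2 odd of 7, so P(odd|even moved) = 2/7
By total probability: P(odd) = 4/7*3/7 + 3/7*2/7 = 18/49

18/49


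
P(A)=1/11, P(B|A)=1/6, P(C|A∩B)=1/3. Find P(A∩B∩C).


P(A∩B∩C) = P(A) * P(B|A) * P(C|A∩B)
= 1/11 * 1/6 * 1/3
= 1/66 * 1/3 = 1/198

1/198


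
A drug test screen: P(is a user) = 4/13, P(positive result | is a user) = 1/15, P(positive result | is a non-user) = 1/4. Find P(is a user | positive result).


P(A) = P(A|B)P(B) + P(A|B')P(B') = 1/15*4/13 + 1/4*9/13 = 151/780
P(B|A) = P(A|B)P(B)/P(A) = (4/195)/(151/780) = 16/151

16/151


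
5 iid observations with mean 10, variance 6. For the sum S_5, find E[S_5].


E[S_n] = n*E[X_1] = 5*10 = 50

50


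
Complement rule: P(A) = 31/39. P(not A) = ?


P(A') = 1 - P(A) = 1 - 31/39 = 8/39

8/39


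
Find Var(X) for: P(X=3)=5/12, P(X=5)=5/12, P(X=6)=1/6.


E[X] = 13/3, E[X^2] = 121/6
Var(X) = E[X^2] - (E[X])^2 = 121/6 - (13/3)^2 = 25/18

25/18


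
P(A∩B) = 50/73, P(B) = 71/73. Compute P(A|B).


P(A|B) = P(A∩B)/P(B) = (50/73)/(71/73) = 50/71

50/71


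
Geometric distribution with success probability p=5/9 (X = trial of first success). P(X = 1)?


P(X=1) = (1-p)^0 * p = (4/9)^0 * 5/9
= 1 * 5/9 = 5/9

5/9


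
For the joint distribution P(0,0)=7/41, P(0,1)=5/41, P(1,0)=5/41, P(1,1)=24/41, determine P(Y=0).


P(Y=0) = P(0,0)+P(1,0) = 7/41 + 5/41 = 12/41

12/41


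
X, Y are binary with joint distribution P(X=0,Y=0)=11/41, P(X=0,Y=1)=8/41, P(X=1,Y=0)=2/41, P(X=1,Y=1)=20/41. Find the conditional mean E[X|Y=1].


P(Y=1) = 28/41
E[X|Y=1] = (0*8 + 1*20)/28 = 20/28 = 5/7

5/7


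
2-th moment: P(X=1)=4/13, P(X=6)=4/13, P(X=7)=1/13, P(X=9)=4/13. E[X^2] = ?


E[X^2] = sum(x^2 * P(x))
= 1*4/13 + 36*4/13 + 49*1/13 + 81*4/13
= 521/13

521/13


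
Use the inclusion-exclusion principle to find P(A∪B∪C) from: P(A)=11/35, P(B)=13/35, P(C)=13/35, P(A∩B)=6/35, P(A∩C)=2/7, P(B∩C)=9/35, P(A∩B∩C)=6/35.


P(A∪B∪C) = P(A)+P(B)+P(C) - P(AB)-P(AC)-P(BC) + P(ABC)
= 11/35+13/35+13/35 - 6/35-2/7-9/35 + 6/35
= 18/35

18/35


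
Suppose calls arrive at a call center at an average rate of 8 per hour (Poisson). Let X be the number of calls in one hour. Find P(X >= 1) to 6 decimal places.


P(X>=1) = 1 - P(X<=0) = 1 - (e^(-8)*8^0/0!)
≈ 1 - 0.0003354626 = 0.9996645374
≈ 0.999665

0.999665


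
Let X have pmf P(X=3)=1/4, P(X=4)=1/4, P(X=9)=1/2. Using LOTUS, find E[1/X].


E[1/X] = sum(g(x)*P(x))
= 1/3*1/4 + 1/4*1/4 + 1/9*1/2
= 29/144

29/144


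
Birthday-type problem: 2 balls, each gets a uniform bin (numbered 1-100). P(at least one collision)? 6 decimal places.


P(all different) = prod((100-i)/100 for i=0..1) = 0.990000
P(at least one match) = 1 - 0.990000 = 0.010000

0.010000


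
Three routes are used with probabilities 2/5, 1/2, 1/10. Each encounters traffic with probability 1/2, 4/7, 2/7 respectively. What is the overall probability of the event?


P(A) = P(A|B1)P(B1) + P(A|B2)P(B2) + P(A|B3)P(B3)
= 1/2*2/5 + 4/7*1/2 + 2/7*1/10
= 1/5 + 2/7 + 1/35 = 18/35

18/35


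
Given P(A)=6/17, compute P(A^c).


P(A') = 1 - P(A) = 1 - 6/17 = 11/17

11/17


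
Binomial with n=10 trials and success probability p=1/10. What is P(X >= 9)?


P(X>=9) = P(X=9) + P(X=10)
= 9/1000000000 + 1/10000000000
= 91/10000000000

91/10000000000


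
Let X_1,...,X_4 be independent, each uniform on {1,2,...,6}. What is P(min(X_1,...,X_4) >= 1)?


P(min >= 1) = P(all X_i >= 1) = (P(X_1 >= 1))^4
= (6/6)^4 = 1^4 = 1

1


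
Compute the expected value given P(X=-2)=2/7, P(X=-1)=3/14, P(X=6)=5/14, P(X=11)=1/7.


E[X] = sum(x * P(x))
= -2*2/7 - 1*3/14 + 6*5/14 + 11*1/7
= 41/14

41/14


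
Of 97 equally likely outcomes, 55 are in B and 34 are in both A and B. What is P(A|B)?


P(A|B) = P(A∩B)/P(B) = (34/97)/(55/97) = 34/55

34/55


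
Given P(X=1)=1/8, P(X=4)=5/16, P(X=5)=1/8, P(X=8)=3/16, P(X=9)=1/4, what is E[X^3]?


E[X^3] = sum(g(x)*P(x))
= 1*1/8 + 64*5/16 + 125*1/8 + 512*3/16 + 729*1/4
= 314

314


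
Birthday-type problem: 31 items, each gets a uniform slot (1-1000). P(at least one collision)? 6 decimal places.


P(all different) = prod((1000-i)/1000 for i=0..30) = 0.625127
P(at least one match) = 1 - 0.625127 = 0.374873

0.374873


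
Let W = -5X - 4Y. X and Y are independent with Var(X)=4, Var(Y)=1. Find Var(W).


Independence => Cov(X,Y)=0
Var(-5X - 4Y) = (-5)^2*Var(X) + (-4)^2*Var(Y)
= 25*4 + 16*1 = 116

116


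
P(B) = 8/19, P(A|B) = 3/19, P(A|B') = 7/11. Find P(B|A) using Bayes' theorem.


P(A) = P(A|B)P(B) + P(A|B')P(B') = 3/19*8/19 + 7/11*11/19 = 157/361
P(B|A) = P(A|B)P(B)/P(A) = (24/361)/(157/361) = 24/157

24/157


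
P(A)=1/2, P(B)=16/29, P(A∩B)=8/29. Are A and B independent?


P(A)*P(B) = 1/2*16/29 = 8/29
P(A∩B) = 8/29, which equals P(A)P(B), so independent

Yes, A and B are independent


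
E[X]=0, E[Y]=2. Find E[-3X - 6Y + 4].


E[-3X - 6Y + 4] = -3*E[X] - 6*E[Y] + 4
= (-3)*(0) + (-6)*(2) + (4)
= 0 - 12 + 4 = -8

-8


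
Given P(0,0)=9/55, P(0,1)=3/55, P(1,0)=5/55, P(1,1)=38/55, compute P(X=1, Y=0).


Read from table: P(X=1, Y=0) = 5/55 = 1/11

1/11


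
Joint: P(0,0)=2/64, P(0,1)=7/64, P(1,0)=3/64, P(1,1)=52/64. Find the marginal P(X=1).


P(X=1) = P(1,0)+P(1,1) = 3/64 + 52/64 = 55/64

55/64


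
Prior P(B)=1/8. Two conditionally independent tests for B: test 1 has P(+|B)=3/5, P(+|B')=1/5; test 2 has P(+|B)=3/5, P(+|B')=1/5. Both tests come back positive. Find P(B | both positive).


After test 1: P(+) = 3/5*1/8 + 1/5*7/8 = 1/4
P(B|+) = (3/40)/(1/4) = 3/10
After test 2 (use post1 as new prior): P(+) = 3/5*3/10 + 1/5*7/10 = 8/25
P(B|+,+) = (9/50)/(8/25) = 9/16

9/16


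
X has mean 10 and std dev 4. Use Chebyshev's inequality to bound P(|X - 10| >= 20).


k = 20/4 = 5
Chebyshev: P(|X-mu| >= k*sigma) <= 1/k^2 = 1/5^2 = 1/25

1/25


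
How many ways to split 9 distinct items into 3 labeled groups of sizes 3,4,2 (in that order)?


9! = 362880
Denominator: 3!=6 * 4!=24 * 2!=2
Coefficient = 362880 / 288 = 1260

1260


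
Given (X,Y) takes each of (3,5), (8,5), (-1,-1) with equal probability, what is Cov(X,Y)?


E[X]=10/3, E[Y]=3, E[XY]=56/3
Cov(X,Y) = E[XY] - E[X]E[Y] = 56/3 - 10/3*3 = 26/3

26/3


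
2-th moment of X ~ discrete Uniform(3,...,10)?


E[X^2] = (1/8) * sum(x^2 for x=3..10)
= 380/8 = 95/2

95/2


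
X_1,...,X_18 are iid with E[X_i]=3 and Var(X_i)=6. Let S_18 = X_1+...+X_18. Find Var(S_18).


By independence, Var(S_n) = n*Var(X_1) = 18*6 = 108

108


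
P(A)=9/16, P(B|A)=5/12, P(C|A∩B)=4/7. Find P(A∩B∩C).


P(A∩B∩C) = P(A) * P(B|A) * P(C|A∩B)
= 9/16 * 5/12 * 4/7
= 15/64 * 4/7 = 15/112

15/112


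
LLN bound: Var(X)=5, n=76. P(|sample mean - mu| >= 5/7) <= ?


Var(Xbar) = Var(X)/n = 5/76
Chebyshev: P(|Xbar-mu| >= 5/7) <= Var(Xbar)/(5/7)^2 = (5/76)/(25/49) = 49/380

49/380


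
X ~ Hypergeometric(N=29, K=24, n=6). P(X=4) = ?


P(X=4) = C(24,4)*C(5,2) / C(29,6)
= 10626*10 / 475020
= 106260/475020 = 253/1131

253/1131


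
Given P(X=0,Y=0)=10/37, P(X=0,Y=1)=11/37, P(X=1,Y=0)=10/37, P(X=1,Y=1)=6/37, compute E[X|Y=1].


P(Y=1) = 17/37
E[X|Y=1] = (0*11 + 1*6)/17 = 6/17

6/17


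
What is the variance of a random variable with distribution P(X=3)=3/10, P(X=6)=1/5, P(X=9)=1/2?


E[X] = 33/5, E[X^2] = 252/5
Var(X) = E[X^2] - (E[X])^2 = 252/5 - (33/5)^2 = 171/25

171/25


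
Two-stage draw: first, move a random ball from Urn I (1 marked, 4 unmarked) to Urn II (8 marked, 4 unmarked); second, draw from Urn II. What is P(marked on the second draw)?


P(transfer marked) = 1/5; P(transfer unmarked) = 4/5
If marked transferred: Urn II has 9 marked of 13, so P(marked|marked moved) = 9/13
If unmarked transferred: Urn II has 8 marked of 13, so P(marked|unmarked moved) = 8/13
By total probability: P(marked) = 1/5*9/13 + 4/5*8/13 = 41/65

41/65


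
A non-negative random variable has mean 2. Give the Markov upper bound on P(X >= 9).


Markov: P(X >= a) <= E[X]/a
P(X >= 9) <= 2/9

2/9


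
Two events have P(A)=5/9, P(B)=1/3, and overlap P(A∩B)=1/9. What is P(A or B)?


P(A∪B) = P(A) + P(B) - P(A∩B)
= 5/9 + 1/3 - 1/9 = 7/9

7/9


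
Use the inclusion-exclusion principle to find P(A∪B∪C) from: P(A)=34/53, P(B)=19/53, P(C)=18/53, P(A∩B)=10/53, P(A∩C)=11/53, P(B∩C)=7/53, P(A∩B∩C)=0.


P(A∪B∪C) = P(A)+P(B)+P(C) - P(AB)-P(AC)-P(BC) + P(ABC)
= 34/53+19/53+18/53 - 10/53-11/53-7/53 + 0
= 43/53

43/53


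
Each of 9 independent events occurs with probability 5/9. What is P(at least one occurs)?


P(at least one) = 1 - P(none)
P(none) = (1 - 5/9)^9 = (4/9)^9 = 262144/387420489
P(at least one) = 1 - 262144/387420489 = 387158345/387420489

387158345/387420489


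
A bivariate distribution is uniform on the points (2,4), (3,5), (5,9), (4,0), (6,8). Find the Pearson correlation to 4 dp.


Cov(X,Y) = 2.4000, Var(X) = 2.0000, Var(Y) = 10.1600
rho = Cov/(sqrt(VarX)*sqrt(VarY)) = 0.5324

0.5324


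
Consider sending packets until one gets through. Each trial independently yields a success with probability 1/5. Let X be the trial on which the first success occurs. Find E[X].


For geometric (trials until first success), E[X] = 1/p = 1/(1/5) = 5

5


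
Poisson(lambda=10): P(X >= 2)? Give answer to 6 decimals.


P(X>=2) = 1 - P(X<=1) = 1 - (e^(-10)*10^0/0! + e^(-10)*10^1/1!)
≈ 1 - (0.0000453999 + 0.0004539993)
= 1 - 0.0004993992 = 0.9995006008
≈ 0.999501

0.999501


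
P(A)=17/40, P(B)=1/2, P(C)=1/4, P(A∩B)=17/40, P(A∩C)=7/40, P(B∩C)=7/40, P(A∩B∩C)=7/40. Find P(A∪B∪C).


P(A∪B∪C) = P(A)+P(B)+P(C) - P(AB)-P(AC)-P(BC) + P(ABC)
= 17/40+1/2+1/4 - 17/40-7/40-7/40 + 7/40
= 23/40

23/40


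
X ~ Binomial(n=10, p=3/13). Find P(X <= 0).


P(X<=0) = P(X=0)
= 10000000000/137858491849
= 10000000000/137858491849

10000000000/137858491849


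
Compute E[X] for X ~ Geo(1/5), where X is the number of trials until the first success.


For geometric (trials until first success), E[X] = 1/p = 1/(1/5) = 5

5


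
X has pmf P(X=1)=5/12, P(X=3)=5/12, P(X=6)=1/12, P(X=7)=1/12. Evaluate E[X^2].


E[X^2] = sum(x^2 * P(x))
= 1*5/12 + 9*5/12 + 36*1/12 + 49*1/12
= 45/4

45/4


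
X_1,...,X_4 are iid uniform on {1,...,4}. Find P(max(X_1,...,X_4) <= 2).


P(max <= 2) = P(all X_i <= 2) = (P(X_1 <= 2))^4
= (2/4)^4 = (1/2)^4 = 1/16

1/16


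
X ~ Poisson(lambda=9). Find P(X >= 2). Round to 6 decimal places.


P(X>=2) = 1 - P(X<=1) = 1 - (e^(-9)*9^0/0! + e^(-9)*9^1/1!)
≈ 1 - (0.0001234098 + 0.0011106882)
= 1 - 0.0012340980 = 0.9987659020
≈ 0.998766

0.998766


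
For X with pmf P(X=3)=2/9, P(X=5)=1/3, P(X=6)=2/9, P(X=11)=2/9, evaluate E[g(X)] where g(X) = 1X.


E[1X] = sum(g(x)*P(x))
= 3*2/9 + 5*1/3 + 6*2/9 + 11*2/9
= 55/9

55/9


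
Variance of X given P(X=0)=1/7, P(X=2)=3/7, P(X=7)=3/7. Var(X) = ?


E[X] = 27/7, E[X^2] = 159/7
Var(X) = E[X^2] - (E[X])^2 = 159/7 - (27/7)^2 = 384/49

384/49


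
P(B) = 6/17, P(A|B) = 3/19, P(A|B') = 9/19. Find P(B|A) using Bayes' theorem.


P(A) = P(A|B)P(B) + P(A|B')P(B') = 3/19*6/17 + 9/19*11/17 = 117/323
P(B|A) = P(A|B)P(B)/P(A) = (18/323)/(117/323) = 2/13

2/13


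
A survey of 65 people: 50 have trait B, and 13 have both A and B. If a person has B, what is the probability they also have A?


P(A|B) = P(A∩B)/P(B) = (13/65)/(50/65) = 13/50

13/50


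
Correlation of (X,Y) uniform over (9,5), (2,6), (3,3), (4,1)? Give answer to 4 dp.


Cov(X,Y) = 0.6250, Var(X) = 7.2500, Var(Y) = 3.6875
rho = Cov/(sqrt(VarX)*sqrt(VarY)) = 0.1209

0.1209


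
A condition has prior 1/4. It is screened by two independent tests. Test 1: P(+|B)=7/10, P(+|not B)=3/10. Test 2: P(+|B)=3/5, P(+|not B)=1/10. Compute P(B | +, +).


After test 1: P(+) = 7/10*1/4 + 3/10*3/4 = 2/5
P(B|+) = (7/40)/(2/5) = 7/16
After test 2 (use post1 as new prior): P(+) = 3/5*7/16 + 1/10*9/16 = 51/160
P(B|+,+) = (21/80)/(51/160) = 14/17

14/17


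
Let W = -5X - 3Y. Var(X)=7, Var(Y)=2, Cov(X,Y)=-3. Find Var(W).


Var(-5X - 3Y) = (-5)^2*Var(X) + (-3)^2*Var(Y) + 2*(-5)*(-3)*Cov(X,Y)
= 25*7 + 9*2 + 30*(-3)
= 175 + 18 - 90 = 103

103


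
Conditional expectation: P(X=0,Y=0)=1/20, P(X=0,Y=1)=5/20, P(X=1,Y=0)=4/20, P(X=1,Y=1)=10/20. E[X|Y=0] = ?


P(Y=0) = 5/20
E[X|Y=0] = (0*1 + 1*4)/5 = 4/5

4/5


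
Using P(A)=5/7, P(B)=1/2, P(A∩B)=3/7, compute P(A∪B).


P(A∪B) = P(A) + P(B) - P(A∩B)
= 5/7 + 1/2 - 3/7 = 11/14

11/14


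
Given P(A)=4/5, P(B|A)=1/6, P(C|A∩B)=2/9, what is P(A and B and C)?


P(A∩B∩C) = P(A) * P(B|A) * P(C|A∩B)
= 4/5 * 1/6 * 2/9
= 2/15 * 2/9 = 4/135

4/135


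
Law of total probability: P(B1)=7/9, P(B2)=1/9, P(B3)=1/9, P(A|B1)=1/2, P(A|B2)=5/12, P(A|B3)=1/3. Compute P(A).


P(A) = P(A|B1)P(B1) + P(A|B2)P(B2) + P(A|B3)P(B3)
= 1/2*7/9 + 5/12*1/9 + 1/3*1/9
= 7/18 + 5/108 + 1/27 = 17/36

17/36


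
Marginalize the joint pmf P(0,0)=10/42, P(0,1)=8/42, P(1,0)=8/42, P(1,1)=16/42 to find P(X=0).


P(X=0) = P(0,0)+P(0,1) = 10/42 + 8/42 = 18/42 = 3/7

3/7


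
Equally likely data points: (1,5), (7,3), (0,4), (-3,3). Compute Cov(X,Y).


E[X]=5/4, E[Y]=15/4, E[XY]=17/4
Cov(X,Y) = E[XY] - E[X]E[Y] = 17/4 - 5/4*15/4 = -7/16

-7/16


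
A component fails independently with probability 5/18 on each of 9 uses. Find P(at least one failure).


P(at least one) = 1 - P(none)
P(none) = (1 - 5/18)^9 = (13/18)^9 = 10604499373/198359290368
P(at least one) = 1 - 10604499373/198359290368 = 187754790995/198359290368

187754790995/198359290368


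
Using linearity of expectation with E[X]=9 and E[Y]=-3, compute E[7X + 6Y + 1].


E[7X + 6Y + 1] = 7*E[X] + 6*E[Y] + 1
= (7)*(9) + (6)*(-3) + (1)
= 63 - 18 + 1 = 46

46


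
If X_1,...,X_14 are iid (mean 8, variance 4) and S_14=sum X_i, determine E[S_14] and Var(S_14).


E[S_n] = n*mu = 14*8 = 112
Var(S_n) = n*sigma^2 = 14*4 = 56

E[S_14]=112, Var(S_14)=56


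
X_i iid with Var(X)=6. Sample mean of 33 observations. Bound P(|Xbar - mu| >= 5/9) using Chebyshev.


Var(Xbar) = Var(X)/n = 6/33
Chebyshev: P(|Xbar-mu| >= 5/9) <= Var(Xbar)/(5/9)^2 = (2/11)/(25/81) = 162/275

162/275


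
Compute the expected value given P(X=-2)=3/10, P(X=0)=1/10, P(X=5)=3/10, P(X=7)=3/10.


E[X] = sum(x * P(x))
= -2*3/10 + 0*1/10 + 5*3/10 + 7*3/10
= 3

3


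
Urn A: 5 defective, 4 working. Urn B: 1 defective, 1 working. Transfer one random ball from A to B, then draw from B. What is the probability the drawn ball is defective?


P(transfer defective) = 5/9; P(transfer working) = 4/9
If defective transferred: Urn II has 2 defective of 3, so P(defective|defective moved) = 2/3
If working transferred: Urn II has 1 defective of 3, so P(defective|working moved) = 1/3
By total probability: P(defective) = 5/9*2/3 + 4/9*1/3 = 14/27

14/27


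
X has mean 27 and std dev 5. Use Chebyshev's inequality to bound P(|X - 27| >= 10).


k = 10/5 = 2
Chebyshev: P(|X-mu| >= k*sigma) <= 1/k^2 = 1/2^2 = 1/4

1/4


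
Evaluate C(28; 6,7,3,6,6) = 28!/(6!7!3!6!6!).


28! = 304888344611713860501504000000
Denominator: 6!=720 * 7!=5040 * 3!=6 * 6!=720 * 6!=720
Coefficient = 304888344611713860501504000000 / 11287019520000 = 27012298868755200

27012298868755200


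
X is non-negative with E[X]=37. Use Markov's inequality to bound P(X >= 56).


Markov: P(X >= a) <= E[X]/a
P(X >= 56) <= 37/56

37/56


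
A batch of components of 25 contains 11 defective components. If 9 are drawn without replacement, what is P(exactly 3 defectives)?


P(X=3) = C(11,3)*C(14,6) / C(25,9)
= 165*3003 / 2042975
= 495495/2042975 = 9009/37145

9009/37145


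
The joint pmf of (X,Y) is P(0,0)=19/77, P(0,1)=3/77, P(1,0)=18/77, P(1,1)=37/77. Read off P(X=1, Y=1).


Read from table: P(X=1, Y=1) = 37/77

37/77


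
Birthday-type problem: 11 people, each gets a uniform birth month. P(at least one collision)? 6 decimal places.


P(all different) = prod((12-i)/12 for i=0..10) = 0.000645
P(at least one match) = 1 - 0.000645 = 0.999355

0.999355


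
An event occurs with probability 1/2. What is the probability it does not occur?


P(A') = 1 - P(A) = 1 - 1/2 = 1/2

1/2


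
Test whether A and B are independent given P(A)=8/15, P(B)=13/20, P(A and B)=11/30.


P(A)*P(B) = 8/15*13/20 = 26/75
P(A∩B) = 11/30 != 26/75, so not independent

No, A and B are not independent


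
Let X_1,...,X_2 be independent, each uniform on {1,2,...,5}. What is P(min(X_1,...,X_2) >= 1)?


P(min >= 1) = P(all X_i >= 1) = (P(X_1 >= 1))^2
= (5/5)^2 = 1^2 = 1

1


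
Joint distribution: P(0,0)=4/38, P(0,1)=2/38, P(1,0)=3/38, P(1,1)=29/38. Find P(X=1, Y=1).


Read from table: P(X=1, Y=1) = 29/38

29/38


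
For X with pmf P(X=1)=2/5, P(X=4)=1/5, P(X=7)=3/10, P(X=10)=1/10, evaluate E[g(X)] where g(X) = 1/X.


E[1/X] = sum(g(x)*P(x))
= 1*2/5 + 1/4*1/5 + 1/7*3/10 + 1/10*1/10
= 88/175

88/175


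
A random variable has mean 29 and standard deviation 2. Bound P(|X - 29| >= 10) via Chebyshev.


k = 10/2 = 5
Chebyshev: P(|X-mu| >= k*sigma) <= 1/k^2 = 1/5^2 = 1/25

1/25


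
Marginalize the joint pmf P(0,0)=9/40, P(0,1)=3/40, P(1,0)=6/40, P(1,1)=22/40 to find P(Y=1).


P(Y=1) = P(0,1)+P(1,1) = 3/40 + 22/40 = 25/40 = 5/8

5/8


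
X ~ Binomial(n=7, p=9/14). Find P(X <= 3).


P(X<=3) = P(X=0) + P(X=1) + P(X=2) + P(X=3)
= 78125/105413504 + 140625/15059072 + 759375/15059072 + 2278125/15059072
= 2790625/13176688

2790625/13176688


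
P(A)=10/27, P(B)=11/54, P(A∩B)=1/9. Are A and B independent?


P(A)*P(B) = 10/27*11/54 = 55/729
P(A∩B) = 1/9 != 55/729, so not independent

No, A and B are not independent


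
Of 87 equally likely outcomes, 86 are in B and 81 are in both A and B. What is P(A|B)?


P(A|B) = P(A∩B)/P(B) = (81/87)/(86/87) = 81/86

81/86


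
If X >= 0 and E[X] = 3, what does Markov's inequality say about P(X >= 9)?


Markov: P(X >= a) <= E[X]/a
P(X >= 9) <= 3/9 = 1/3

1/3


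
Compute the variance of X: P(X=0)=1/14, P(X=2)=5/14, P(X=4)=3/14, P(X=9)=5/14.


E[X] = 67/14, E[X^2] = 473/14
Var(X) = E[X^2] - (E[X])^2 = 473/14 - (67/14)^2 = 2133/196

2133/196


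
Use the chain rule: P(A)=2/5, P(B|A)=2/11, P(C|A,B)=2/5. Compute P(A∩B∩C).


P(A∩B∩C) = P(A) * P(B|A) * P(C|A∩B)
= 2/5 * 2/11 * 2/5
= 4/55 * 2/5 = 8/275

8/275


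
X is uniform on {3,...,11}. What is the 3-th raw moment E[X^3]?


E[X^3] = (1/9) * sum(x^3 for x=3..11)
= 4347/9 = 483

483


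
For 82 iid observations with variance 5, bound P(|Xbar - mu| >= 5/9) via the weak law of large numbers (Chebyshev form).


Var(Xbar) = Var(X)/n = 5/82
Chebyshev: P(|Xbar-mu| >= 5/9) <= Var(Xbar)/(5/9)^2 = (5/82)/(25/81) = 81/410

81/410


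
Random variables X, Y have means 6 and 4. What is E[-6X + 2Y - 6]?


E[-6X + 2Y - 6] = -6*E[X] + 2*E[Y] - 6
= (-6)*(6) + (2)*(4) + (-6)
= -36 + 8 - 6 = -34

-34


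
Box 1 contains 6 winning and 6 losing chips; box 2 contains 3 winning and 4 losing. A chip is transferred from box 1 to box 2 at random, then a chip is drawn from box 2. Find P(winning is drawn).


P(transfer winning) = 6/12 = 1/2; P(transfer losing) = 1/2
If winning transferred: Urn II has 4 winning of 8, so P(winning|winning moved) = 1/2
If losing transferred: Urn II has 3 winning of 8, so P(winning|losing moved) = 3/8
By total probability: P(winning) = 1/2*1/2 + 1/2*3/8 = 7/16

7/16


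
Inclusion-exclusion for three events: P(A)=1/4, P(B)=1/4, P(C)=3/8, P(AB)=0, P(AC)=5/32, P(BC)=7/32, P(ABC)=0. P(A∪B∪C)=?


P(A∪B∪C) = P(A)+P(B)+P(C) - P(AB)-P(AC)-P(BC) + P(ABC)
= 1/4+1/4+3/8 - 0-5/32-7/32 + 0
= 1/2

1/2


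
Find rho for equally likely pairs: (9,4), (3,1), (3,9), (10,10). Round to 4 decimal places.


Cov(X,Y) = 4.0000, Var(X) = 10.6875, Var(Y) = 13.5000
rho = Cov/(sqrt(VarX)*sqrt(VarY)) = 0.3330

0.3330


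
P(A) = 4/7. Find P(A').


P(A') = 1 - P(A) = 1 - 4/7 = 3/7

3/7


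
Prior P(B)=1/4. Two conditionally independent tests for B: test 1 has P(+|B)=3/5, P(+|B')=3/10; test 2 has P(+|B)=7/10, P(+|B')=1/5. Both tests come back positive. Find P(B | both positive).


After test 1: P(+) = 3/5*1/4 + 3/10*3/4 = 3/8
P(B|+) = (3/20)/(3/8) = 2/5
After test 2 (use post1 as new prior): P(+) = 7/10*2/5 + 1/5*3/5 = 2/5
P(B|+,+) = (7/25)/(2/5) = 7/10

7/10


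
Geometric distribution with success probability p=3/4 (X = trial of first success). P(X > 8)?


P(X > 8) = P(first 8 trials all fail) = (1-p)^8 = (1/4)^8 = 1/65536

1/65536


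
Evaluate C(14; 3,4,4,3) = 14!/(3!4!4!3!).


14! = 87178291200
Denominator: 3!=6 * 4!=24 * 4!=24 * 3!=6
Coefficient = 87178291200 / 20736 = 4204200

4204200


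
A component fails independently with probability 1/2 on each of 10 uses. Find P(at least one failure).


P(at least one) = 1 - P(none)
P(none) = (1 - 1/2)^10 = (1/2)^10 = 1/1024
P(at least one) = 1 - 1/1024 = 1023/1024

1023/1024


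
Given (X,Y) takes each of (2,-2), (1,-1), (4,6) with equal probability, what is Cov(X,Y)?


E[X]=7/3, E[Y]=1, E[XY]=19/3
Cov(X,Y) = E[XY] - E[X]E[Y] = 19/3 - 7/3*1 = 4

4


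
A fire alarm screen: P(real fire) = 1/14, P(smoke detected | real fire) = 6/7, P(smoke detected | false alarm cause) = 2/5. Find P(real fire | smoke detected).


P(A) = P(A|B)P(B) + P(A|B')P(B') = 6/7*1/14 + 2/5*13/14 = 106/245
P(B|A) = P(A|B)P(B)/P(A) = (3/49)/(106/245) = 15/106

15/106


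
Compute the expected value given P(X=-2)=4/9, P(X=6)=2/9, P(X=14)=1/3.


E[X] = sum(x * P(x))
= -2*4/9 + 6*2/9 + 14*1/3
= 46/9

46/9


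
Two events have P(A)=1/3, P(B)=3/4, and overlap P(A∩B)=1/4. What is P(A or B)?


P(A∪B) = P(A) + P(B) - P(A∩B)
= 1/3 + 3/4 - 1/4 = 5/6

5/6


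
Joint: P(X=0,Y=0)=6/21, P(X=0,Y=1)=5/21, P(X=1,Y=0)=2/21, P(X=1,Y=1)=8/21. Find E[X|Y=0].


P(Y=0) = 8/21
E[X|Y=0] = (0*6 + 1*2)/8 = 2/8 = 1/4

1/4


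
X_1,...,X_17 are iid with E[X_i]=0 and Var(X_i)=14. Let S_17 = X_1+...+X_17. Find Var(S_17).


By independence, Var(S_n) = n*Var(X_1) = 17*14 = 238

238


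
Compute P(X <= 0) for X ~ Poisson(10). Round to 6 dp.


P(X<=0) = e^(-10)*10^0/0!
≈ 0.0000453999
≈ 0.000045

0.000045


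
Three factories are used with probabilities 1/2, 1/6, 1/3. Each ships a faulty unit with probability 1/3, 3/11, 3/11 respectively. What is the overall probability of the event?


P(A) = P(A|B1)P(B1) + P(A|B2)P(B2) + P(A|B3)P(B3)
= 1/3*1/2 + 3/11*1/6 + 3/11*1/3
= 1/6 + 1/22 + 1/11 = 10/33

10/33


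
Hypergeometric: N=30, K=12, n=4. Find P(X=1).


P(X=1) = C(12,1)*C(18,3) / C(30,4)
= 12*816 / 27405
= 9792/27405 = 1088/3045

1088/3045


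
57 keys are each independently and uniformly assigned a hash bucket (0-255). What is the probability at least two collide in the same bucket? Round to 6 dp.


P(all different) = prod((256-i)/256 for i=0..56) = 0.001169
P(at least one match) = 1 - 0.001169 = 0.998831

0.998831


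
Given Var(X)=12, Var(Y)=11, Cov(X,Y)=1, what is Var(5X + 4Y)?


Var(5X + 4Y) = 5^2*Var(X) + 4^2*Var(Y) + 2*5*4*Cov(X,Y)
= 25*12 + 16*11 + 40*1
= 300 + 176 + 40 = 516

516


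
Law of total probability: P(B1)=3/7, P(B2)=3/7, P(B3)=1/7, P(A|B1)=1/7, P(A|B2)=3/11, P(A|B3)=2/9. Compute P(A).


P(A) = P(A|B1)P(B1) + P(A|B2)P(B2) + P(A|B3)P(B3)
= 1/7*3/7 + 3/11*3/7 + 2/9*1/7
= 3/49 + 9/77 + 2/63 = 1018/4851

1018/4851


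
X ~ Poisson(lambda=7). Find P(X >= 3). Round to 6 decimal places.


P(X>=3) = 1 - P(X<=2) = 1 - (e^(-7)*7^0/0! + e^(-7)*7^1/1! + e^(-7)*7^2/2!)
≈ 1 - (0.0009118820 + 0.0063831738 + 0.0223411082)
= 1 - 0.0296361640 = 0.9703638360
≈ 0.970364

0.970364


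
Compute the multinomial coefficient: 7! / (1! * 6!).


7! = 5040
Denominator: 1!=1 * 6!=720
Coefficient = 5040 / 720 = 7

7


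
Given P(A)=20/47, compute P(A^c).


P(A') = 1 - P(A) = 1 - 20/47 = 27/47

27/47


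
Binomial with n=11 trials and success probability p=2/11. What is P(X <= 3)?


P(X<=3) = P(X=0) + P(X=1) + P(X=2) + P(X=3)
= 31381059609/285311670611 + 6973568802/25937424601 + 7748409780/25937424601 + 5165606520/25937424601
= 250144495731/285311670611

250144495731/285311670611


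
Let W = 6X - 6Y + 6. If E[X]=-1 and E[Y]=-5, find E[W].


E[6X - 6Y + 6] = 6*E[X] - 6*E[Y] + 6
= (6)*(-1) + (-6)*(-5) + (6)
= -6 + 30 + 6 = 30

30


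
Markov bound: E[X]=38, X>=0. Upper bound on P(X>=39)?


Markov: P(X >= a) <= E[X]/a
P(X >= 39) <= 38/39

38/39


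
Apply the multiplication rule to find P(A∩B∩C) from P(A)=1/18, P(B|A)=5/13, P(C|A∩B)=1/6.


P(A∩B∩C) = P(A) * P(B|A) * P(C|A∩B)
= 1/18 * 5/13 * 1/6
= 5/234 * 1/6 = 5/1404

5/1404


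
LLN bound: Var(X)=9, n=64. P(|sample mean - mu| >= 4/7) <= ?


Var(Xbar) = Var(X)/n = 9/64
Chebyshev: P(|Xbar-mu| >= 4/7) <= Var(Xbar)/(4/7)^2 = (9/64)/(16/49) = 441/1024

441/1024


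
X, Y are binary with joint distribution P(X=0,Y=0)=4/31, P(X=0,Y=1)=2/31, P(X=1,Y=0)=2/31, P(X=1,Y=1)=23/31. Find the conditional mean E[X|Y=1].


P(Y=1) = 25/31
E[X|Y=1] = (0*2 + 1*23)/25 = 23/25

23/25


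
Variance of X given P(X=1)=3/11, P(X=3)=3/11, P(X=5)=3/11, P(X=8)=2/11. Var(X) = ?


E[X] = 43/11, E[X^2] = 233/11
Var(X) = E[X^2] - (E[X])^2 = 233/11 - (43/11)^2 = 714/121

714/121


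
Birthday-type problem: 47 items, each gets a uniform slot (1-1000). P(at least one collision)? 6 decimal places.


P(all different) = prod((1000-i)/1000 for i=0..46) = 0.333485
P(at least one match) = 1 - 0.333485 = 0.666515

0.666515


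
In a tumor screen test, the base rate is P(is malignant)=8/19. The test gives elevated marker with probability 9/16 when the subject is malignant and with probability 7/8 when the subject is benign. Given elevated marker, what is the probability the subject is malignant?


P(A) = P(A|B)P(B) + P(A|B')P(B') = 9/16*8/19 + 7/8*11/19 = 113/152
P(B|A) = P(A|B)P(B)/P(A) = (9/38)/(113/152) = 36/113

36/113


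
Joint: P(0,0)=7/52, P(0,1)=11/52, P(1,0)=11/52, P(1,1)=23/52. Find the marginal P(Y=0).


P(Y=0) = P(0,0)+P(1,0) = 7/52 + 11/52 = 18/52 = 9/26

9/26


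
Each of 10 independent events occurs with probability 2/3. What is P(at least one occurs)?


P(at least one) = 1 - P(none)
P(none) = (1 - 2/3)^10 = (1/3)^10 = 1/59049
P(at least one) = 1 - 1/59049 = 59048/59049

59048/59049


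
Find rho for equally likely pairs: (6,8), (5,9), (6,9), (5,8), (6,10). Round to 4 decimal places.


Cov(X,Y) = 0.1200, Var(X) = 0.2400, Var(Y) = 0.5600
rho = Cov/(sqrt(VarX)*sqrt(VarY)) = 0.3273

0.3273


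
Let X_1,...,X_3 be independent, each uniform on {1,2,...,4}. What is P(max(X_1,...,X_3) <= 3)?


P(max <= 3) = P(all X_i <= 3) = (P(X_1 <= 3))^3
= (3/4)^3 = 27/64

27/64


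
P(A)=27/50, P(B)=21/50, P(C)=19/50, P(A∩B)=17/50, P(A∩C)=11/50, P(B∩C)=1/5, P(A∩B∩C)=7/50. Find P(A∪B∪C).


P(A∪B∪C) = P(A)+P(B)+P(C) - P(AB)-P(AC)-P(BC) + P(ABC)
= 27/50+21/50+19/50 - 17/50-11/50-1/5 + 7/50
= 18/25

18/25


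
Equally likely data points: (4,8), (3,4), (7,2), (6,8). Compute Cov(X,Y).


E[X]=5, E[Y]=11/2, E[XY]=53/2
Cov(X,Y) = E[XY] - E[X]E[Y] = 53/2 - 5*11/2 = -1

-1


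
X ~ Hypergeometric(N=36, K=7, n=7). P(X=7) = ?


P(X=7) = C(7,7)*C(29,0) / C(36,7)
= 1*1 / 8347680
= 1/8347680

1/8347680


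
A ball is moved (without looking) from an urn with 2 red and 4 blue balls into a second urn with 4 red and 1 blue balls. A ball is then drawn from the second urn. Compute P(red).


P(transfer red) = 2/6 = 1/3; P(transfer blue) = 2/3
If red transferred: Urn II has 5 red of 6, so P(red|red moved) = 5/6
If blue transferred: Urn II has 4 red of 6, so P(red|blue moved) = 2/3
By total probability: P(red) = 1/3*5/6 + 2/3*2/3 = 13/18

13/18


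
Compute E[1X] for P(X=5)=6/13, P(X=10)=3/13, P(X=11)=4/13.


E[1X] = sum(g(x)*P(x))
= 5*6/13 + 10*3/13 + 11*4/13
= 8

8


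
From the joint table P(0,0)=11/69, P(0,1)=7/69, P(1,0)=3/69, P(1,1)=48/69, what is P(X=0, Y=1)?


Read from table: P(X=0, Y=1) = 7/69

7/69


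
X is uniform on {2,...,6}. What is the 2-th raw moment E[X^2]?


E[X^2] = (1/5) * sum(x^2 for x=2..6)
= 90/5 = 18

18


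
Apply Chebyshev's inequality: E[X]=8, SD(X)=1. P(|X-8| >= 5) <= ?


k = 5/1 = 5
Chebyshev: P(|X-mu| >= k*sigma) <= 1/k^2 = 1/5^2 = 1/25

1/25


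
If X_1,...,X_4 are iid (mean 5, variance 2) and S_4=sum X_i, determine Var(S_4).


By independence, Var(S_n) = n*Var(X_1) = 4*2 = 8

8


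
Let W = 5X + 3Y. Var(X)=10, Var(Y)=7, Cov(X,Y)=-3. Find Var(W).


Var(5X + 3Y) = 5^2*Var(X) + 3^2*Var(Y) + 2*5*3*Cov(X,Y)
= 25*10 + 9*7 + 30*(-3)
= 250 + 63 - 90 = 223

223


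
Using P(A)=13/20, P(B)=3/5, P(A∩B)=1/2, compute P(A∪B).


P(A∪B) = P(A) + P(B) - P(A∩B)
= 13/20 + 3/5 - 1/2 = 3/4

3/4
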